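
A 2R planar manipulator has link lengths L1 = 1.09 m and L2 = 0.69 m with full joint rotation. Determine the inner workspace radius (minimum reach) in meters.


r_min = |L1 - L2| = |1.09 - 0.69| = 0.4000

0.4000 m


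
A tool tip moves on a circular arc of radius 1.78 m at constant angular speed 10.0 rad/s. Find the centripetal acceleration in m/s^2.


a_c = omega^2 * r = 10.0^2 * 1.78 = 178.0000

178.0000 m/s^2


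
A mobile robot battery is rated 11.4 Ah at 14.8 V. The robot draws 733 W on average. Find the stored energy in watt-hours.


E = capacity * V = 11.4*14.8 = 168.7200

168.7200 Wh


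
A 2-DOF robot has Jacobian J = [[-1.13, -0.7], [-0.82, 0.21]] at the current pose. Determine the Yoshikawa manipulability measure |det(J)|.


det(J) = -1.13*0.21 - (-0.7)*(-0.82) = -0.8113
|det(J)| = 0.8113

0.8113


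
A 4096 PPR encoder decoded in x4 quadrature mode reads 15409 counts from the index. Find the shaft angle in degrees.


angle = counts * 360 / (PPR*4) = 15409 * 360 / 16384 = 338.5767

338.5767 degrees


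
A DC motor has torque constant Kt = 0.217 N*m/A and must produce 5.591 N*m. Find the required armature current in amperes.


I = tau / Kt = 5.591/0.217 = 25.7650

25.7650 A


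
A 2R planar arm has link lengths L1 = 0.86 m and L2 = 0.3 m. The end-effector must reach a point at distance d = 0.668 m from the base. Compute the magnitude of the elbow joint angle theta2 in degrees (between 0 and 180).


cos(th2) = (d^2 - L1^2 - L2^2)/(2*L1*L2) = (0.668^2 - 0.86^2 - 0.3^2)/(2*0.86*0.3) = -0.74297674
th2 = acos(-0.74297674) = 137.9856 deg

137.9856 degrees


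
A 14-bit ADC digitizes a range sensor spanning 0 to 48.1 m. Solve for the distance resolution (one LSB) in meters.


res = range / 2^n = 48.1/2^14 = 48.1/16384 = 0.0029

0.0029 m


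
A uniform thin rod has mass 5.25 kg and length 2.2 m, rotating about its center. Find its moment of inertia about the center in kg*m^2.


I = (1/12)*m*L^2 = (1/12)*5.25*2.2^2 = 2.1175

2.1175 kg*m^2


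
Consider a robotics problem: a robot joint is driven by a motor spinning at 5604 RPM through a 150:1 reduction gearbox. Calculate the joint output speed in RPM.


omega_joint = omega_motor / N = 5604 / 150 = 37.3600

37.3600 RPM


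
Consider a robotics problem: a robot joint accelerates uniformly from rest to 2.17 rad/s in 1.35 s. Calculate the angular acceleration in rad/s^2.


alpha = delta_omega / t = 2.17 / 1.35 = 1.6074

1.6074 rad/s^2


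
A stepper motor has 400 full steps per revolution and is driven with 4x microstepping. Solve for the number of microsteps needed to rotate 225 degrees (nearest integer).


step_size = 360/(400*4) = 360/1600 = 0.225000 deg
n = 225/(360/1600) = 225*1600/360 = 1000

1000 steps


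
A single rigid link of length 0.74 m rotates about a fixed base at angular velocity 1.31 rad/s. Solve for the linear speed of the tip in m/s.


v = L*omega = 0.74 * 1.31 = 0.9694

0.9694 m/s


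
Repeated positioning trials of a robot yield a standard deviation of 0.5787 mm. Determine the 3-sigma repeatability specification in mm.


repeatability = 3*sigma = 3*0.5787 = 1.7361

1.7361 mm


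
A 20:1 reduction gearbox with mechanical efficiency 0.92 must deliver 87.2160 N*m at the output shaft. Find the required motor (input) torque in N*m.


tau_in = tau_out / (N * eta) = 87.2160 / (20 * 0.92) = 4.7400

4.7400 N*m


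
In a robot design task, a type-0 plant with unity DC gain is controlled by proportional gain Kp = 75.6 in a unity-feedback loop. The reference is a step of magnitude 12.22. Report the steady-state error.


e_ss = R/(1 + Kp) = 12.22/(1 + 75.6) = 12.22/76.6000 = 0.1595

0.1595


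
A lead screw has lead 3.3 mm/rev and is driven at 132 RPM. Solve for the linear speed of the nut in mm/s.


v = lead * (RPM/60) = 3.3*132/60 = 7.2600

7.2600 mm/s


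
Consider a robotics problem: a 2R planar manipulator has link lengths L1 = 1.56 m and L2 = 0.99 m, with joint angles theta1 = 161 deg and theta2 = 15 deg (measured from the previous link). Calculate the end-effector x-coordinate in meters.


x = L1*cos(th1) + L2*cos(th1+th2) = 1.56*cos(161 deg) + 0.99*cos(176 deg) = -2.4626

-2.4626 m


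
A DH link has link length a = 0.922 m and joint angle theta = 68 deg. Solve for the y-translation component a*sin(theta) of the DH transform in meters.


a*sin(theta) = 0.922*sin(68 deg) = 0.8549

0.8549 m


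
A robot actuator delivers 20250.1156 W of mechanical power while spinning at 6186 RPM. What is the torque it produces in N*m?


omega = 6186 * 2*pi/60 = 647.796405 rad/s
tau = P / omega = 20250.1156 / 647.796405 = 31.2600

31.2600 N*m


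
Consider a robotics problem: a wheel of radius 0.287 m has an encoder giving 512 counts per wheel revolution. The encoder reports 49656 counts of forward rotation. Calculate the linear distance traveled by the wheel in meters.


revs = 49656/512 = 96.984375
d = revs * 2*pi*r = 96.984375 * 2*pi*0.287 = 174.8894

174.8894 m


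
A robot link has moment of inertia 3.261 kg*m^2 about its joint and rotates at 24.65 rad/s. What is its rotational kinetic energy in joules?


KE = (1/2)*I*omega^2 = 0.5*3.261*24.65^2 = 990.7285

990.7285 J


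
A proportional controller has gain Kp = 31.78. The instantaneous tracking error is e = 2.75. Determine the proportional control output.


u_P = Kp * e = 31.78 * 2.75 = 87.3950

87.3950


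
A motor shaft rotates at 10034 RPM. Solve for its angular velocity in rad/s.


omega = 10034 * 2*pi/60 = 1050.7580

1050.7580 rad/s


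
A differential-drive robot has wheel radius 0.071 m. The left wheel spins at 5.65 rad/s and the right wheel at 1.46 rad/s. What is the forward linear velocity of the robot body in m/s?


v = r*(wR + wL)/2 = 0.071*(1.46 + 5.65)/2 = 0.2524

0.2524 m/s


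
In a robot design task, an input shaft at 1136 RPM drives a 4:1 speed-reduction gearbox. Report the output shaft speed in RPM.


omega_out = omega_in / N = 1136 / 4 = 284.0000

284.0000 RPM


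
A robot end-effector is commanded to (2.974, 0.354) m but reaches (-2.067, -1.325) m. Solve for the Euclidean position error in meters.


dx = -2.067 - (2.974) = -5.0410, dy = -1.325 - (0.354) = -1.6790
err = sqrt(25.411681 + 2.819041) = 5.3133

5.3133 m


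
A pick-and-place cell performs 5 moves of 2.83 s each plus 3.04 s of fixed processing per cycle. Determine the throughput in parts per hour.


T_cycle = 5*2.83 + 3.04 = 17.1900 s
rate = 3600/T = 209.4241

209.4241 parts/hour


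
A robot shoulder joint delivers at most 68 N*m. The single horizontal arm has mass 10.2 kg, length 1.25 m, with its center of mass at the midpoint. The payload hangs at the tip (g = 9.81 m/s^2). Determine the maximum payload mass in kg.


tau_arm = m_arm*g*(L/2) = 10.2*9.81*1.25/2 = 62.5388 N*m
tau_payload = tau_max - tau_arm = 68 - 62.5388 = 5.4612
m_payload = tau_payload / (g*L) = 5.4612 / (9.81*1.25) = 0.4454

0.4454 kg


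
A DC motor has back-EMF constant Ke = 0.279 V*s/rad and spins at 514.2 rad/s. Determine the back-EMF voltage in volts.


V_emf = Ke * omega = 0.279*514.2 = 143.4618

143.4618 V


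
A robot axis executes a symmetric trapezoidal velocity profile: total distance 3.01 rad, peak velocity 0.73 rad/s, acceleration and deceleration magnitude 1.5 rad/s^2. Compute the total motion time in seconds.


t_acc = v/a = 0.73/1.5 = 0.486667 s
d_acc = v^2/(2a) = 0.177633 rad (each ramp)
d_cruise = 3.01 - 2*0.177633 = 2.654734 rad
t_cruise = 2.654734/0.73 = 3.636622 s
t_total = 2*0.486667 + 3.636622 = 4.6100

4.6100 s


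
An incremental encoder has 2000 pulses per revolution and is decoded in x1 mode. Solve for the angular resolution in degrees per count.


resolution = 360 / (PPR * 1) = 360 / 2000 = 0.1800

0.1800 degrees


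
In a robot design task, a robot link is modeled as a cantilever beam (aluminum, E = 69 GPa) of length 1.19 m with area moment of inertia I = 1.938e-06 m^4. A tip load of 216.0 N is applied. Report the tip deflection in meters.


delta = F*L^3/(3*E*I) = 216.0*1.19^3/(3*6.900e+10*1.938e-06)
      = 363.994344/401166 = 9.0734e-04

9.0734e-04 m


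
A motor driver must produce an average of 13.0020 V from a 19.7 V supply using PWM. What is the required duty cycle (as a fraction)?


D = V_avg/V_supply = 13.0020/19.7 = 0.6600

0.6600


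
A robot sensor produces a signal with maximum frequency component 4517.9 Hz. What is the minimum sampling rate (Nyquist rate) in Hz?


f_s,min = 2*f_max = 2*4517.9 = 9035.8000

9035.8000 Hz


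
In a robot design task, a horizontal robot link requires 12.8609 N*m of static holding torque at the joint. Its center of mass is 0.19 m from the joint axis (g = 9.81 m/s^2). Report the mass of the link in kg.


m = tau / (g*L) = 12.8609 / (9.81 * 0.19) = 6.9000

6.9000 kg


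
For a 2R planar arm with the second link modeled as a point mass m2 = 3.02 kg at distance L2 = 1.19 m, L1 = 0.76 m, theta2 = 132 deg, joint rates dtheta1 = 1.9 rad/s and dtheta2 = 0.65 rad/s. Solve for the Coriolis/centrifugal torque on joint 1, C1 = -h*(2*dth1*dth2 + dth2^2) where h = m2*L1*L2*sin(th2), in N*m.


h = m2*L1*L2*sin(th2) = 3.02*0.76*1.19*sin(132 deg) = 2.029743
C1 = -h*(2*1.9*0.65 + 0.65^2) = -2.029743*2.8925 = -5.8710

-5.8710 N*m


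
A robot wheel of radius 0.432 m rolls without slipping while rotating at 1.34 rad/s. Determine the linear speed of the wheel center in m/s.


v = omega * r = 1.34 * 0.432 = 0.5789

0.5789 m/s


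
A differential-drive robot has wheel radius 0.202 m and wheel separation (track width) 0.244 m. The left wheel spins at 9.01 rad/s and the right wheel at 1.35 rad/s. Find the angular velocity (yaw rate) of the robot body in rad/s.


omega = r*(wR - wL)/L = 0.202*(1.35 - (9.01))/0.244 = -6.3415

-6.3415 rad/s


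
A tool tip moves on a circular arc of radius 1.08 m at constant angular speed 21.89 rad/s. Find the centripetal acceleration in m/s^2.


a_c = omega^2 * r = 21.89^2 * 1.08 = 517.5059

517.5059 m/s^2


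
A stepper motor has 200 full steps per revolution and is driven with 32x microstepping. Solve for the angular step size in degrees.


step = 360/(200*32) = 360/6400 = 0.0563

0.0563 degrees


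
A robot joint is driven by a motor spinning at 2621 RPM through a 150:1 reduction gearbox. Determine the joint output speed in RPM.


omega_joint = omega_motor / N = 2621 / 150 = 17.4733

17.4733 RPM


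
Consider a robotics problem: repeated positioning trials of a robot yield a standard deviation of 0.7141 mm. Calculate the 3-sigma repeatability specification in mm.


repeatability = 3*sigma = 3*0.7141 = 2.1423

2.1423 mm


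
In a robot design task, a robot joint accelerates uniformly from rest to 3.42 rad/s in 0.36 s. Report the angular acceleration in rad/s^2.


alpha = delta_omega / t = 3.42 / 0.36 = 9.5000

9.5000 rad/s^2


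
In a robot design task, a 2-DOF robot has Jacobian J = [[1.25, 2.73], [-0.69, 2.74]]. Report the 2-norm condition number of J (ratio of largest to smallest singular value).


JJ^T eigenvalues: trace(JJ^T) = 16.9991, det(JJ^T) = det(J)^2 = 28.18229569
s_max^2 = (16.9991 + sqrt(176.24021805))/2 = 15.13732482
s_min^2 = (16.9991 - sqrt(176.24021805))/2 = 1.86177518
kappa = s_max/s_min = sqrt(15.13732482/1.86177518) = 2.8514

2.8514


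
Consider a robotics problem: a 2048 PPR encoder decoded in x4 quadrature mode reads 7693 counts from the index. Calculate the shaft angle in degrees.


angle = counts * 360 / (PPR*4) = 7693 * 360 / 8192 = 338.0713

338.0713 degrees


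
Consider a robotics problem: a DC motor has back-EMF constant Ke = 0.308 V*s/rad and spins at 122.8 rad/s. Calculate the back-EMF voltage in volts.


V_emf = Ke * omega = 0.308*122.8 = 37.8224

37.8224 V


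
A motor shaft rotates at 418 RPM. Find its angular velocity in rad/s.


omega = 418 * 2*pi/60 = 43.7729

43.7729 rad/s


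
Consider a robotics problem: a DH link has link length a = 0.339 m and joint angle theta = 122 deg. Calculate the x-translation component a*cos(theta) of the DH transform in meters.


a*cos(theta) = 0.339*cos(122 deg) = -0.1796

-0.1796 m


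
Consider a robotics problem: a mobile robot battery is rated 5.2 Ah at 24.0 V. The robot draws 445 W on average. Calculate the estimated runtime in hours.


E = 5.2*24.0 = 124.8000 Wh
t = E/P = 124.8000/445 = 0.2804

0.2804 hours


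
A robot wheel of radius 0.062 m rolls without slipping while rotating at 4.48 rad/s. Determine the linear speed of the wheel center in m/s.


v = omega * r = 4.48 * 0.062 = 0.2778

0.2778 m/s


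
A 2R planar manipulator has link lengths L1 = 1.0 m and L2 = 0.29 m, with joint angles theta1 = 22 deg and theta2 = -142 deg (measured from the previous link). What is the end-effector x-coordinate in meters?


x = L1*cos(th1) + L2*cos(th1+th2) = 1.0*cos(22 deg) + 0.29*cos(-120 deg) = 0.7822

0.7822 m


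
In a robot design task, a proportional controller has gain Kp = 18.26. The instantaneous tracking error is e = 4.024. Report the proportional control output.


u_P = Kp * e = 18.26 * 4.024 = 73.4782

73.4782


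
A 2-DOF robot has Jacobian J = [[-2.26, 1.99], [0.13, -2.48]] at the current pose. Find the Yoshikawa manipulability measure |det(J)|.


det(J) = -2.26*-2.48 - (1.99)*(0.13) = 5.3461
|det(J)| = 5.3461

5.3461


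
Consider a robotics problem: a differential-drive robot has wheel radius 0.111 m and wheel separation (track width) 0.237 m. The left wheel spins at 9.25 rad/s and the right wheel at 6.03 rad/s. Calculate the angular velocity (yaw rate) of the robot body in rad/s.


omega = r*(wR - wL)/L = 0.111*(6.03 - (9.25))/0.237 = -1.5081

-1.5081 rad/s


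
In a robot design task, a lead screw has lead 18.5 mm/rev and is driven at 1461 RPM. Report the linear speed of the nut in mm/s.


v = lead * (RPM/60) = 18.5*1461/60 = 450.4750

450.4750 mm/s


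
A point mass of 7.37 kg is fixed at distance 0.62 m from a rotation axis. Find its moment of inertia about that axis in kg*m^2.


I = m*r^2 = 7.37*0.62^2 = 2.8330

2.8330 kg*m^2


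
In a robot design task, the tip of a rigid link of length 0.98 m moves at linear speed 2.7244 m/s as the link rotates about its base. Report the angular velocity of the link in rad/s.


omega = v / L = 2.7244 / 0.98 = 2.7800

2.7800 rad/s


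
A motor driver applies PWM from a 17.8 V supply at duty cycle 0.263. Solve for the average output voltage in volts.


V_avg = V_supply * D = 17.8*0.263 = 4.6814

4.6814 V


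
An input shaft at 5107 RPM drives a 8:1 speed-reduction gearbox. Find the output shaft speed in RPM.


omega_out = omega_in / N = 5107 / 8 = 638.3750

638.3750 RPM


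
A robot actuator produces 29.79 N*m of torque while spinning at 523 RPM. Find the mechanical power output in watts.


omega = 523 * 2*pi/60 = 54.768432 rad/s
P = tau * omega = 29.79 * 54.768432 = 1631.5516

1631.5516 W


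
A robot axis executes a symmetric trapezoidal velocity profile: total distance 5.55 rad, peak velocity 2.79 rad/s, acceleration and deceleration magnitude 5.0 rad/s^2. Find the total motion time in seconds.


t_acc = v/a = 2.79/5.0 = 0.558000 s
d_acc = v^2/(2a) = 0.778410 rad (each ramp)
d_cruise = 5.55 - 2*0.778410 = 3.993180 rad
t_cruise = 3.993180/2.79 = 1.431247 s
t_total = 2*0.558000 + 1.431247 = 2.5472

2.5472 s


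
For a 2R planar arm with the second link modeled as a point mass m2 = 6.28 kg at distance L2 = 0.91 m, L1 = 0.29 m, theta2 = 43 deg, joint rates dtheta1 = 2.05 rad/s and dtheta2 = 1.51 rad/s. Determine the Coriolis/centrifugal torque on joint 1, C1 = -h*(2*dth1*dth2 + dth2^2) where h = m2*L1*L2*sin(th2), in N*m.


h = m2*L1*L2*sin(th2) = 6.28*0.29*0.91*sin(43 deg) = 1.130270
C1 = -h*(2*2.05*1.51 + 1.51^2) = -1.130270*8.4711 = -9.5746

-9.5746 N*m


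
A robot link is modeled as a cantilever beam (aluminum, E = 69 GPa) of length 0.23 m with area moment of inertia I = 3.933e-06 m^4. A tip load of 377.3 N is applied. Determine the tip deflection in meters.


delta = F*L^3/(3*E*I) = 377.3*0.23^3/(3*6.900e+10*3.933e-06)
      = 4.5906091/814131 = 5.6387e-06

5.6387e-06 m


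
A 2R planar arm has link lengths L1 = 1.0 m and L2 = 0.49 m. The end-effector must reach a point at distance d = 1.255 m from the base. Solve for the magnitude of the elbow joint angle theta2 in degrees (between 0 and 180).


cos(th2) = (d^2 - L1^2 - L2^2)/(2*L1*L2) = (1.255^2 - 1.0^2 - 0.49^2)/(2*1.0*0.49) = 0.34176020
th2 = acos(0.34176020) = 70.0158 deg

70.0158 degrees


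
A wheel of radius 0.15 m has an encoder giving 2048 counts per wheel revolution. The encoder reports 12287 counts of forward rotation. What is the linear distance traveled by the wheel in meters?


revs = 12287/2048 = 5.999512
d = revs * 2*pi*r = 5.999512 * 2*pi*0.15 = 5.6544

5.6544 m


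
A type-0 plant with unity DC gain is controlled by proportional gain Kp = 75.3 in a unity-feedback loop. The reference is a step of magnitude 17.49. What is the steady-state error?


e_ss = R/(1 + Kp) = 17.49/(1 + 75.3) = 17.49/76.3000 = 0.2292

0.2292


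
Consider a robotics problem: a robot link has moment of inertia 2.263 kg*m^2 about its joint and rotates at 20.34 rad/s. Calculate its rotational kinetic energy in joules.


KE = (1/2)*I*omega^2 = 0.5*2.263*20.34^2 = 468.1192

468.1192 J


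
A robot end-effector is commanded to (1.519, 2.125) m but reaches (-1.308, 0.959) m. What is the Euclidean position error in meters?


dx = -1.308 - (1.519) = -2.8270, dy = 0.959 - (2.125) = -1.1660
err = sqrt(7.991929 + 1.359556) = 3.0580

3.0580 m


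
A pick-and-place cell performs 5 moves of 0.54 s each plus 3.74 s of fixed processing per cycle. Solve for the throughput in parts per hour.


T_cycle = 5*0.54 + 3.74 = 6.4400 s
rate = 3600/T = 559.0062

559.0062 parts/hour


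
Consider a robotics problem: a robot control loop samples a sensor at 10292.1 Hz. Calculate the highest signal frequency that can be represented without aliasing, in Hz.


f_max = f_s/2 = 10292.1/2 = 5146.0500

5146.0500 Hz


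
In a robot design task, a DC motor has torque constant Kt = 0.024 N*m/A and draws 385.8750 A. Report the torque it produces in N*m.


tau = Kt * I = 0.024*385.8750 = 9.2610

9.2610 N*m


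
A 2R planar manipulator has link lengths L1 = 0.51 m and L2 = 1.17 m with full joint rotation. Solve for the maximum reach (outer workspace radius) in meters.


r_max = L1 + L2 = 0.51 + 1.17 = 1.6800

1.6800 m


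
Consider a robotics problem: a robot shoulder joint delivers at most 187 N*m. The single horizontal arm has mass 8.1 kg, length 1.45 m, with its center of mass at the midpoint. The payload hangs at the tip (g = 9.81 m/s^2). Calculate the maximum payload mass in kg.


tau_arm = m_arm*g*(L/2) = 8.1*9.81*1.45/2 = 57.6092 N*m
tau_payload = tau_max - tau_arm = 187 - 57.6092 = 129.3908
m_payload = tau_payload / (g*L) = 129.3908 / (9.81*1.45) = 9.0963

9.0963 kg


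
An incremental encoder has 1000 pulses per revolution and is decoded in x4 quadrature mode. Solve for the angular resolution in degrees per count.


resolution = 360 / (PPR * 4) = 360 / 4000 = 0.0900

0.0900 degrees


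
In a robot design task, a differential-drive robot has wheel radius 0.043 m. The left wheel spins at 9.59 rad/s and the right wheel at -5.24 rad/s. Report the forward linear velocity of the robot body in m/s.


v = r*(wR + wL)/2 = 0.043*(-5.24 + 9.59)/2 = 0.0935

0.0935 m/s


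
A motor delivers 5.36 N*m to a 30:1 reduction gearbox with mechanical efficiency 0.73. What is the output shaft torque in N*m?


tau_out = tau_in * N * eta = 5.36 * 30 * 0.73 = 117.3840

117.3840 N*m


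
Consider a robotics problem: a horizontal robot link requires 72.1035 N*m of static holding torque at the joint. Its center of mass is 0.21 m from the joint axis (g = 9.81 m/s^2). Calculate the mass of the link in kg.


m = tau / (g*L) = 72.1035 / (9.81 * 0.21) = 35.0000

35.0000 kg


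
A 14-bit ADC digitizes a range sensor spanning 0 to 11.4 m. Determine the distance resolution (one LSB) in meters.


res = range / 2^n = 11.4/2^14 = 11.4/16384 = 6.9580e-04

6.9580e-04 m


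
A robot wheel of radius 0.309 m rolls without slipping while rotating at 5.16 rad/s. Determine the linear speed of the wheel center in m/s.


v = omega * r = 5.16 * 0.309 = 1.5944

1.5944 m/s


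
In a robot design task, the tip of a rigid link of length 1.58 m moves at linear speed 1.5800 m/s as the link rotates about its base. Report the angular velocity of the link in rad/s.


omega = v / L = 1.5800 / 1.58 = 1.0000

1.0000 rad/s


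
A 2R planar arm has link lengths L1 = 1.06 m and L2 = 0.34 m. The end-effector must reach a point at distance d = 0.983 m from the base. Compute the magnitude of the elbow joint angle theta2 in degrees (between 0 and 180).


cos(th2) = (d^2 - L1^2 - L2^2)/(2*L1*L2) = (0.983^2 - 1.06^2 - 0.34^2)/(2*1.06*0.34) = -0.37862236
th2 = acos(-0.37862236) = 112.2484 deg

112.2484 degrees


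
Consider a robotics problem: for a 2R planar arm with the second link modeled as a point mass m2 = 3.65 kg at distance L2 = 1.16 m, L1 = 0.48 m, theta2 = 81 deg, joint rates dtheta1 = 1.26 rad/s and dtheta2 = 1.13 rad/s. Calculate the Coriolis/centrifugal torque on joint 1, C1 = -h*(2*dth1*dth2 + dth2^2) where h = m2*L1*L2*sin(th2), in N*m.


h = m2*L1*L2*sin(th2) = 3.65*0.48*1.16*sin(81 deg) = 2.007299
C1 = -h*(2*1.26*1.13 + 1.13^2) = -2.007299*4.1245 = -8.2791

-8.2791 N*m


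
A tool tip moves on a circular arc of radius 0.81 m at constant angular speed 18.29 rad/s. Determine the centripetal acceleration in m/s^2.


a_c = omega^2 * r = 18.29^2 * 0.81 = 270.9645

270.9645 m/s^2


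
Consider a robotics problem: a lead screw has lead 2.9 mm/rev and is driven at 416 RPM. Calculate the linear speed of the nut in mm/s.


v = lead * (RPM/60) = 2.9*416/60 = 20.1067

20.1067 mm/s


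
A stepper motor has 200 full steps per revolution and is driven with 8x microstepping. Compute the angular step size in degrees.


step = 360/(200*8) = 360/1600 = 0.2250

0.2250 degrees


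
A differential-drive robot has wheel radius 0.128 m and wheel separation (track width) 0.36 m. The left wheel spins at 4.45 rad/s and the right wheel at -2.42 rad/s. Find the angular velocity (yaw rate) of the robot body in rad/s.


omega = r*(wR - wL)/L = 0.128*(-2.42 - (4.45))/0.36 = -2.4427

-2.4427 rad/s


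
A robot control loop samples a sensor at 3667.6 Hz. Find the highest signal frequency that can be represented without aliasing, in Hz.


f_max = f_s/2 = 3667.6/2 = 1833.8000

1833.8000 Hz


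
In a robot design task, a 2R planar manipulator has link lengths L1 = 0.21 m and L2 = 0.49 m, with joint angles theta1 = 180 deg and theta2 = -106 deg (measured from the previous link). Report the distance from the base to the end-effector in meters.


x = L1*cos(th1) + L2*cos(th1+th2) = -0.074938
y = L1*sin(th1) + L2*sin(th1+th2) = 0.471018
d = sqrt(x^2 + y^2) = sqrt(0.005616 + 0.221858) = 0.4769

0.4769 m


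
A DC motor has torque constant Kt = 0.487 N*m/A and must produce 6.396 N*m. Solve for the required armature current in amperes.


I = tau / Kt = 6.396/0.487 = 13.1335

13.1335 A


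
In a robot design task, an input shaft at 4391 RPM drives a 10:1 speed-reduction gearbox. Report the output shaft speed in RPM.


omega_out = omega_in / N = 4391 / 10 = 439.1000

439.1000 RPM


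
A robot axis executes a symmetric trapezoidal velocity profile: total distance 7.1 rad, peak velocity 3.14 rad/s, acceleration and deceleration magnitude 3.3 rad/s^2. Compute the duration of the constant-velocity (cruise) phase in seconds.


t_acc = v/a = 0.951515 s, d_acc = v^2/(2a) = 1.493879 rad each
d_cruise = 7.1 - 2*1.493879 = 4.112242 rad
t_cruise = d_cruise/v = 4.112242/3.14 = 1.3096

1.3096 s


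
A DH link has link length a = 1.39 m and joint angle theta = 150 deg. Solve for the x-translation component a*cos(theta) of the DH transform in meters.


a*cos(theta) = 1.39*cos(150 deg) = -1.2038

-1.2038 m


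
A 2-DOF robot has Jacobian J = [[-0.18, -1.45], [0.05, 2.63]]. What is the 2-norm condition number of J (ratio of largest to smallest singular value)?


JJ^T eigenvalues: trace(JJ^T) = 9.0543, det(JJ^T) = det(J)^2 = 0.16072081
s_max^2 = (9.0543 + sqrt(81.33746525))/2 = 9.03651429
s_min^2 = (9.0543 - sqrt(81.33746525))/2 = 0.01778571
kappa = s_max/s_min = sqrt(9.03651429/0.01778571) = 22.5406

22.5406


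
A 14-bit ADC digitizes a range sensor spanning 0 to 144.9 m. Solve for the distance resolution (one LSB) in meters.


res = range / 2^n = 144.9/2^14 = 144.9/16384 = 0.0088

0.0088 m


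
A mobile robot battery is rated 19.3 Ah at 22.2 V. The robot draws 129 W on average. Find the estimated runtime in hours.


E = 19.3*22.2 = 428.4600 Wh
t = E/P = 428.4600/129 = 3.3214

3.3214 hours


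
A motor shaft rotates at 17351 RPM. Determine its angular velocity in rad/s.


omega = 17351 * 2*pi/60 = 1816.9925

1816.9925 rad/s


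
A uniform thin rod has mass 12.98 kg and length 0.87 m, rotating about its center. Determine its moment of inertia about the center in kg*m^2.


I = (1/12)*m*L^2 = (1/12)*12.98*0.87^2 = 0.8187

0.8187 kg*m^2


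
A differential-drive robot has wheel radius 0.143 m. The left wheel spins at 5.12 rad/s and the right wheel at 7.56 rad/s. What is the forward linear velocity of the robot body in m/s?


v = r*(wR + wL)/2 = 0.143*(7.56 + 5.12)/2 = 0.9066

0.9066 m/s


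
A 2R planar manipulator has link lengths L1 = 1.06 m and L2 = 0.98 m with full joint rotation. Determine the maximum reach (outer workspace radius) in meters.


r_max = L1 + L2 = 1.06 + 0.98 = 2.0400

2.0400 m


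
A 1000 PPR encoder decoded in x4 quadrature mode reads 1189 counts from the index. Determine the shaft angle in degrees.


angle = counts * 360 / (PPR*4) = 1189 * 360 / 4000 = 107.0100

107.0100 degrees


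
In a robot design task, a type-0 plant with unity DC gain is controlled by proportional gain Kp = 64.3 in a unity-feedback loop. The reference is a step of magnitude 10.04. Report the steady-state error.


e_ss = R/(1 + Kp) = 10.04/(1 + 64.3) = 10.04/65.3000 = 0.1538

0.1538


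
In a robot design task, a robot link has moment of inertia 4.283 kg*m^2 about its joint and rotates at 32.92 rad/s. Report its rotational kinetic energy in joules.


KE = (1/2)*I*omega^2 = 0.5*4.283*32.92^2 = 2320.8001

2320.8001 J


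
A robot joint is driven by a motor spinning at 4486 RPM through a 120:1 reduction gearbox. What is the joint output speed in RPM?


omega_joint = omega_motor / N = 4486 / 120 = 37.3833

37.3833 RPM


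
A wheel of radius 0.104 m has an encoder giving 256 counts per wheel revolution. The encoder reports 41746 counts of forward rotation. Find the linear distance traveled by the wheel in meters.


revs = 41746/256 = 163.070312
d = revs * 2*pi*r = 163.070312 * 2*pi*0.104 = 106.5585

106.5585 m


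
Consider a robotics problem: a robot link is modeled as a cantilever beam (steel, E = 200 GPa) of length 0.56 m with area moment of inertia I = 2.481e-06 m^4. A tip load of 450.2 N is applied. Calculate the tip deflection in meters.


delta = F*L^3/(3*E*I) = 450.2*0.56^3/(3*2.000e+11*2.481e-06)
      = 79.0623232/1488600 = 5.3112e-05

5.3112e-05 m


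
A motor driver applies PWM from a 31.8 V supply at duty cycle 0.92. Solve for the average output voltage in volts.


V_avg = V_supply * D = 31.8*0.92 = 29.2560

29.2560 V


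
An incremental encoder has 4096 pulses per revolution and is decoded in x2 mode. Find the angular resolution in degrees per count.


resolution = 360 / (PPR * 2) = 360 / 8192 = 0.0439

0.0439 degrees


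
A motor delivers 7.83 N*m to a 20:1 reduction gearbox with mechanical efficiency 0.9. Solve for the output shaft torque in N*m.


tau_out = tau_in * N * eta = 7.83 * 20 * 0.9 = 140.9400

140.9400 N*m


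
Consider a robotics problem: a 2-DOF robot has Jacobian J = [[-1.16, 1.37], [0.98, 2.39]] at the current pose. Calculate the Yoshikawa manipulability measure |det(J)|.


det(J) = -1.16*2.39 - (1.37)*(0.98) = -4.1150
|det(J)| = 4.1150

4.1150


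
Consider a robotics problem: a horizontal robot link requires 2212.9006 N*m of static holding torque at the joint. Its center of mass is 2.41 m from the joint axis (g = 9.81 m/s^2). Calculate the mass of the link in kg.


m = tau / (g*L) = 2212.9006 / (9.81 * 2.41) = 93.6000

93.6000 kg


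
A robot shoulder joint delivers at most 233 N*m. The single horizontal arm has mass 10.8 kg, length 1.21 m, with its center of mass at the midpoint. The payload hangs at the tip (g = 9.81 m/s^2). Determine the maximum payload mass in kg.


tau_arm = m_arm*g*(L/2) = 10.8*9.81*1.21/2 = 64.0985 N*m
tau_payload = tau_max - tau_arm = 233 - 64.0985 = 168.9015
m_payload = tau_payload / (g*L) = 168.9015 / (9.81*1.21) = 14.2292

14.2292 kg


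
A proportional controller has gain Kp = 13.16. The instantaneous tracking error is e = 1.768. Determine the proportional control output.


u_P = Kp * e = 13.16 * 1.768 = 23.2669

23.2669


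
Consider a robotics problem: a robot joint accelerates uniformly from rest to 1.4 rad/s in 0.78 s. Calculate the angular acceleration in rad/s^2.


alpha = delta_omega / t = 1.4 / 0.78 = 1.7949

1.7949 rad/s^2


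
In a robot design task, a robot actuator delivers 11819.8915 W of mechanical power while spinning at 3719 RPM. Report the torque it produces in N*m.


omega = 3719 * 2*pi/60 = 389.452769 rad/s
tau = P / omega = 11819.8915 / 389.452769 = 30.3500

30.3500 N*m


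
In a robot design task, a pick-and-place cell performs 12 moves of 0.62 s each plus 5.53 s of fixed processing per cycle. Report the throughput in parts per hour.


T_cycle = 12*0.62 + 5.53 = 12.9700 s
rate = 3600/T = 277.5636

277.5636 parts/hour


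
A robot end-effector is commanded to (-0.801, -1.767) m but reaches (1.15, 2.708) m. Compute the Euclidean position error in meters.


dx = 1.15 - (-0.801) = 1.9510, dy = 2.708 - (-1.767) = 4.4750
err = sqrt(3.806401 + 20.025625) = 4.8818

4.8818 m


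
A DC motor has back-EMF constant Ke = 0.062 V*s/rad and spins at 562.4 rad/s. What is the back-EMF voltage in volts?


V_emf = Ke * omega = 0.062*562.4 = 34.8688

34.8688 V


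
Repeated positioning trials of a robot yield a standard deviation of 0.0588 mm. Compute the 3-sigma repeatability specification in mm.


repeatability = 3*sigma = 3*0.0588 = 0.1764

0.1764 mm


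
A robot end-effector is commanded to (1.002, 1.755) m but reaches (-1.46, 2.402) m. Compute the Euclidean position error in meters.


dx = -1.46 - (1.002) = -2.4620, dy = 2.402 - (1.755) = 0.6470
err = sqrt(6.061444 + 0.418609) = 2.5456

2.5456 m


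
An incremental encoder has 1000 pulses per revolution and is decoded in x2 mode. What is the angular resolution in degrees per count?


resolution = 360 / (PPR * 2) = 360 / 2000 = 0.1800

0.1800 degrees


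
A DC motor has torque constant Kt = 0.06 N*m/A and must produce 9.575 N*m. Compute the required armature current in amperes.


I = tau / Kt = 9.575/0.06 = 159.5833

159.5833 A


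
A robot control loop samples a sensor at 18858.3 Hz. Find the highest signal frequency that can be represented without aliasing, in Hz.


f_max = f_s/2 = 18858.3/2 = 9429.1500

9429.1500 Hz


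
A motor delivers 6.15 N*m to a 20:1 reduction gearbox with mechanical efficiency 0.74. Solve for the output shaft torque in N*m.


tau_out = tau_in * N * eta = 6.15 * 20 * 0.74 = 91.0200

91.0200 N*m


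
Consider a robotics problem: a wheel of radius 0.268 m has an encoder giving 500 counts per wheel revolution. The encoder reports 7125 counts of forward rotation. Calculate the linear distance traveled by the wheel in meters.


revs = 7125/500 = 14.250000
d = revs * 2*pi*r = 14.250000 * 2*pi*0.268 = 23.9955

23.9955 m


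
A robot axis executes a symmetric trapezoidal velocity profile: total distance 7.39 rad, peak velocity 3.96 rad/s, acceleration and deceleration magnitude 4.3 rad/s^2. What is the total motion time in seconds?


t_acc = v/a = 3.96/4.3 = 0.920930 s
d_acc = v^2/(2a) = 1.823442 rad (each ramp)
d_cruise = 7.39 - 2*1.823442 = 3.743116 rad
t_cruise = 3.743116/3.96 = 0.945231 s
t_total = 2*0.920930 + 0.945231 = 2.7871

2.7871 s


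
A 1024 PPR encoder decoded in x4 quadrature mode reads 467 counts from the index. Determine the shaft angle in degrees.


angle = counts * 360 / (PPR*4) = 467 * 360 / 4096 = 41.0449

41.0449 degrees


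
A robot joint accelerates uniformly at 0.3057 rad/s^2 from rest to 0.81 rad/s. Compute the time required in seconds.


t = delta_omega / alpha = 0.81 / 0.3057 = 2.6497

2.6497 s


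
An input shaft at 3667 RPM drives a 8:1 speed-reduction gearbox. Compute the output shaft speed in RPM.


omega_out = omega_in / N = 3667 / 8 = 458.3750

458.3750 RPM


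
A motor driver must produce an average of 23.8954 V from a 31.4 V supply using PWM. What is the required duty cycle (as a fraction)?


D = V_avg/V_supply = 23.8954/31.4 = 0.7610

0.7610


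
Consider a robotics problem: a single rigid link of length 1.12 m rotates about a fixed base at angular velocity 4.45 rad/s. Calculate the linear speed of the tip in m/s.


v = L*omega = 1.12 * 4.45 = 4.9840

4.9840 m/s


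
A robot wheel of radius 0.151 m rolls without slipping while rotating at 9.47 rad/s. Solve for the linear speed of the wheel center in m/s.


v = omega * r = 9.47 * 0.151 = 1.4300

1.4300 m/s


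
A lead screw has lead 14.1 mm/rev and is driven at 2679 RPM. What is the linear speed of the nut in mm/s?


v = lead * (RPM/60) = 14.1*2679/60 = 629.5650

629.5650 mm/s


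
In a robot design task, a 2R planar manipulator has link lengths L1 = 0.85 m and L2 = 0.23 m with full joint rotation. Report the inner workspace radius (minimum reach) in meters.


r_min = |L1 - L2| = |0.85 - 0.23| = 0.6200

0.6200 m


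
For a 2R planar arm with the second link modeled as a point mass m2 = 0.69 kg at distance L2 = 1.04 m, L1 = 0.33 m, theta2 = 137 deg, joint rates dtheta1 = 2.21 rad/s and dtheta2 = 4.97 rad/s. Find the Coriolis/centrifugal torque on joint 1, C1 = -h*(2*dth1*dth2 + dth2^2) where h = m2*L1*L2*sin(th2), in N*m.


h = m2*L1*L2*sin(th2) = 0.69*0.33*1.04*sin(137 deg) = 0.161503
C1 = -h*(2*2.21*4.97 + 4.97^2) = -0.161503*46.6683 = -7.5371

-7.5371 N*m


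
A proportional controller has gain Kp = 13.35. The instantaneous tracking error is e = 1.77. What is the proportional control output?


u_P = Kp * e = 13.35 * 1.77 = 23.6295

23.6295


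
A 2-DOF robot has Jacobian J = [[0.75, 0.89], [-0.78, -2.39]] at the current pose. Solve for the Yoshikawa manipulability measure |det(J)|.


det(J) = 0.75*-2.39 - (0.89)*(-0.78) = -1.0983
|det(J)| = 1.0983

1.0983


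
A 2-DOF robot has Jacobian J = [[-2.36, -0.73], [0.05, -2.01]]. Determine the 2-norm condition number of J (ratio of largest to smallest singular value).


JJ^T eigenvalues: trace(JJ^T) = 10.1451, det(JJ^T) = det(J)^2 = 22.84935601
s_max^2 = (10.1451 + sqrt(11.52562997))/2 = 6.77002091
s_min^2 = (10.1451 - sqrt(11.52562997))/2 = 3.37507909
kappa = s_max/s_min = sqrt(6.77002091/3.37507909) = 1.4163

1.4163


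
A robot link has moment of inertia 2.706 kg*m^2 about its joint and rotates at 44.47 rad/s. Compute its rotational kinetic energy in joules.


KE = (1/2)*I*omega^2 = 0.5*2.706*44.47^2 = 2675.6670

2675.6670 J


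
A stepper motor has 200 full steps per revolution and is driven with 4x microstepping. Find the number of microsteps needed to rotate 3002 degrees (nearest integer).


step_size = 360/(200*4) = 360/800 = 0.450000 deg
n = 3002/(360/800) = 3002*800/360 = 6671.1111 -> 6671

6671 steps


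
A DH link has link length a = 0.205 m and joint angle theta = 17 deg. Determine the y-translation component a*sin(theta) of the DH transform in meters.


a*sin(theta) = 0.205*sin(17 deg) = 0.0599

0.0599 m


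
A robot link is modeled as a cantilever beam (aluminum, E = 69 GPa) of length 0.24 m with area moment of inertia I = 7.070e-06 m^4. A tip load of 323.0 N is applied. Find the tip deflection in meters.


delta = F*L^3/(3*E*I) = 323.0*0.24^3/(3*6.900e+10*7.070e-06)
      = 4.465152/1463490 = 3.0510e-06

3.0510e-06 m


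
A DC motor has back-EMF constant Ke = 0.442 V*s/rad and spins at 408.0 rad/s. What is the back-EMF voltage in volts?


V_emf = Ke * omega = 0.442*408.0 = 180.3360

180.3360 V


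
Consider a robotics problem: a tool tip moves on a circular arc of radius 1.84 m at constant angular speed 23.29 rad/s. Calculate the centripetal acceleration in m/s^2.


a_c = omega^2 * r = 23.29^2 * 1.84 = 998.0603

998.0603 m/s^2


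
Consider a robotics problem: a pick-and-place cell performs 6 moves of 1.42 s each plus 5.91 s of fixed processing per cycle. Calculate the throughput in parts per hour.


T_cycle = 6*1.42 + 5.91 = 14.4300 s
rate = 3600/T = 249.4802

249.4802 parts/hour


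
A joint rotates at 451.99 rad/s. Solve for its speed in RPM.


RPM = 451.99 * 60/(2*pi) = 4316.1866

4316.1866 RPM


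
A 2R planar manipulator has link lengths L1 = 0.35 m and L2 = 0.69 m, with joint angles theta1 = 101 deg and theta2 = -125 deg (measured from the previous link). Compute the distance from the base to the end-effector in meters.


x = L1*cos(th1) + L2*cos(th1+th2) = 0.563563
y = L1*sin(th1) + L2*sin(th1+th2) = 0.062921
d = sqrt(x^2 + y^2) = sqrt(0.317603 + 0.003959) = 0.5671

0.5671 m


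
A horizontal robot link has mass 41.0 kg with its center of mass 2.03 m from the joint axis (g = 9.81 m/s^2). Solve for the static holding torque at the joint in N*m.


tau = m*g*L = 41.0 * 9.81 * 2.03 = 816.4863

816.4863 N*m


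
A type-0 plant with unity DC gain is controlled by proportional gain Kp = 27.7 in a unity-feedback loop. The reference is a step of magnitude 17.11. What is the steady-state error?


e_ss = R/(1 + Kp) = 17.11/(1 + 27.7) = 17.11/28.7000 = 0.5962

0.5962


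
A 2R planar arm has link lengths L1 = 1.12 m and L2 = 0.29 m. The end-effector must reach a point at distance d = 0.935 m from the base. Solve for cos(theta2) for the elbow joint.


cos(th2) = (d^2 - L1^2 - L2^2)/(2*L1*L2) = (0.935^2 - 1.12^2 - 0.29^2)/(2*1.12*0.29) = -0.7147

-0.7147


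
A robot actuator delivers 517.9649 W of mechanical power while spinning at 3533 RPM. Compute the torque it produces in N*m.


omega = 3533 * 2*pi/60 = 369.974895 rad/s
tau = P / omega = 517.9649 / 369.974895 = 1.4000

1.4000 N*m


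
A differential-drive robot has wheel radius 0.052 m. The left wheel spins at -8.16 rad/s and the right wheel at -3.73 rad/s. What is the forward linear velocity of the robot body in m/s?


v = r*(wR + wL)/2 = 0.052*(-3.73 + -8.16)/2 = -0.3091

-0.3091 m/s


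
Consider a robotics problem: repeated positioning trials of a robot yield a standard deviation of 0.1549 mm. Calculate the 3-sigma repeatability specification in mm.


repeatability = 3*sigma = 3*0.1549 = 0.4647

0.4647 mm


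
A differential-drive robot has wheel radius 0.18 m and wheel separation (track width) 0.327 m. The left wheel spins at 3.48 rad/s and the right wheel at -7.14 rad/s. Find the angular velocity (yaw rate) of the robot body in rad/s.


omega = r*(wR - wL)/L = 0.18*(-7.14 - (3.48))/0.327 = -5.8459

-5.8459 rad/s


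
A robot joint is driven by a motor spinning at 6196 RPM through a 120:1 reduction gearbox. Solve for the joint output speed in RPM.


omega_joint = omega_motor / N = 6196 / 120 = 51.6333

51.6333 RPM


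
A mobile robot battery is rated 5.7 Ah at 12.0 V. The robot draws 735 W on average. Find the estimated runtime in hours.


E = 5.7*12.0 = 68.4000 Wh
t = E/P = 68.4000/735 = 0.0931

0.0931 hours
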